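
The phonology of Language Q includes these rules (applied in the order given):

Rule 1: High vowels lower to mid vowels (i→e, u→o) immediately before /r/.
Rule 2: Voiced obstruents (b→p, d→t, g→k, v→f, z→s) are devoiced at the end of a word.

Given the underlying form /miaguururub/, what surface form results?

Rule 1 (pre-rhotic lowering): /u/ is a high vowel immediately before /r/, so it lowers to [o]. /u/ is a high vowel immediately before /r/, so it lowers to [o]. /miaguururub/ → miaguororub.
Rule 2 (final devoicing): /b/ is a voiced obstruent in word-final position, so it devoices to [p]. /miaguororub/ → miaguororup.

miaguororup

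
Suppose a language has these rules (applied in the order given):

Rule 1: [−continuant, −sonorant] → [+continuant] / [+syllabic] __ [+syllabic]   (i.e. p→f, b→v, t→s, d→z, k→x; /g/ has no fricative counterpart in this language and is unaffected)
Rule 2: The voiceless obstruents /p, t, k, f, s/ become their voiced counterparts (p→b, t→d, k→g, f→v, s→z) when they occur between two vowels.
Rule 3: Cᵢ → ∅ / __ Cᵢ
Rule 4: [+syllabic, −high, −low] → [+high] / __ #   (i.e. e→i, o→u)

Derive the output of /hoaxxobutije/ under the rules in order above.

hoaxovuziji

Rule 1 (intervocalic spirantization): /b/ is a stop between vowels /o/ and /u/, so it spirantizes to the fricative [v]. /t/ is a stop between vowels /u/ and /i/, so it spirantizes to the fricative [s]. /hoaxxobutije/ → hoaxxovusije.
Rule 2 (intervocalic voicing): /s/ is a voiceless obstruent between vowels /u/ and /i/, so it voices to [z]. /hoaxxovusije/ → hoaxxovuzije.
Rule 3 (degemination): /xx/ is a geminate; the first /x/ deletes. /hoaxxovuzije/ → hoaxovuzije.
Rule 4 (final vowel raising): /e/ is a mid vowel in word-final position, so it raises to [i]. /hoaxovuzije/ → hoaxovuziji.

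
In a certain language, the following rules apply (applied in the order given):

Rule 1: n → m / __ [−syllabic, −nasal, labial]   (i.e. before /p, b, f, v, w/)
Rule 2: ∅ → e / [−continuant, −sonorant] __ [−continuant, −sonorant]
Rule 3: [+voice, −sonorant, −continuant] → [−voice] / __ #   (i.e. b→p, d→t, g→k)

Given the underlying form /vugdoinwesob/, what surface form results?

vugedoimwesop

Rule 1 (nasal place assimilation): /n/ precedes the labial consonant /w/, so it assimilates in place to [m]. /vugdoinwesob/ → vugdoimwesob.
Rule 2 (stop-cluster e-epenthesis): /g/ and /d/ form a stop–stop cluster, so [e] is inserted between them. /vugdoimwesob/ → vugedoimwesob.
Rule 3 (final devoicing): /b/ is a voiced stop in word-final position, so it devoices to [p]. /vugedoimwesob/ → vugedoimwesop.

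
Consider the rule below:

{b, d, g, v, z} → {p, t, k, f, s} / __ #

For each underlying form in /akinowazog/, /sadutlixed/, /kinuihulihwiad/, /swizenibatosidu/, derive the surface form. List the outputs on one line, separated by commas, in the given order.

akinowazok, sadutlixet, kinuihulihwiat, swizenibatosidu

/akinowazog/: /g/ is a voiced obstruent in word-final position, so it devoices to [k]. → [akinowazok].
/sadutlixed/: /d/ is a voiced obstruent in word-final position, so it devoices to [t]. → [sadutlixet].
/kinuihulihwiad/: /d/ is a voiced obstruent in word-final position, so it devoices to [t]. → [kinuihulihwiat].
/swizenibatosidu/: the rule's environment is not met; surfaces unchanged as [swizenibatosidu].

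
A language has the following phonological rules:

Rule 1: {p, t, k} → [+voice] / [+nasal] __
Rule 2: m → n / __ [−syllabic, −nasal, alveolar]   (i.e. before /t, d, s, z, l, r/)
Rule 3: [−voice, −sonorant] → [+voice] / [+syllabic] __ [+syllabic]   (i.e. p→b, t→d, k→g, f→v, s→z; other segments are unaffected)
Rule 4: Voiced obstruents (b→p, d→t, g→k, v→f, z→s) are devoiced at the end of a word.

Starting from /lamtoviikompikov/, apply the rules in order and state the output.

Rule 1 (post-nasal voicing): /t/ is a voiceless stop immediately after the nasal /m/, so it voices to [d]. /p/ is a voiceless stop immediately after the nasal /m/, so it voices to [b]. /lamtoviikompikov/ → lamdoviikombikov.
Rule 2 (nasal place assimilation): /m/ precedes the alveolar consonant /d/, so it assimilates in place to [n]. /lamdoviikombikov/ → landoviikombikov.
Rule 3 (intervocalic voicing): /k/ is a voiceless obstruent between vowels /i/ and /o/, so it voices to [g]. /k/ is a voiceless obstruent between vowels /i/ and /o/, so it voices to [g]. /landoviikombikov/ → landoviigombigov.
Rule 4 (final devoicing): /v/ is a voiced obstruent in word-final position, so it devoices to [f]. /landoviigombigov/ → landoviigombigof.

landoviigombigof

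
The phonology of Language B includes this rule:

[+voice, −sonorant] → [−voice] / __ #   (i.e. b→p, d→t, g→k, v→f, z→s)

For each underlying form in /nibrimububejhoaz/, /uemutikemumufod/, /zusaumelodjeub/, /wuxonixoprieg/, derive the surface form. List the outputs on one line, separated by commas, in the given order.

/nibrimububejhoaz/: /z/ is a voiced obstruent in word-final position, so it devoices to [s]. → [nibrimububejhoas].
/uemutikemumufod/: /d/ is a voiced obstruent in word-final position, so it devoices to [t]. → [uemutikemumufot].
/zusaumelodjeub/: /b/ is a voiced obstruent in word-final position, so it devoices to [p]. → [zusaumelodjeup].
/wuxonixoprieg/: /g/ is a voiced obstruent in word-final position, so it devoices to [k]. → [wuxonixopriek].

nibrimububejhoas, uemutikemumufot, zusaumelodjeup, wuxonixopriek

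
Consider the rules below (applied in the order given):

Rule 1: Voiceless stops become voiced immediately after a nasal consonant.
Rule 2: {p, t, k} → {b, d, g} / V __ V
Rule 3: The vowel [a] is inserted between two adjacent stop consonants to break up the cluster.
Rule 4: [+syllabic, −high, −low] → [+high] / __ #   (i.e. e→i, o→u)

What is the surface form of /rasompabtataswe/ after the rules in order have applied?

rasombabatadaswi

Rule 1 (post-nasal voicing): /p/ is a voiceless stop immediately after the nasal /m/, so it voices to [b]. /rasompabtataswe/ → rasombabtataswe.
Rule 2 (intervocalic voicing): /t/ is a voiceless stop between vowels /a/ and /a/, so it voices to [d]. /rasombabtataswe/ → rasombabtadaswe.
Rule 3 (stop-cluster a-epenthesis): /b/ and /t/ form a stop–stop cluster, so [a] is inserted between them. /rasombabtadaswe/ → rasombabatadaswe.
Rule 4 (final vowel raising): /e/ is a mid vowel in word-final position, so it raises to [i]. /rasombabatadaswe/ → rasombabatadaswi.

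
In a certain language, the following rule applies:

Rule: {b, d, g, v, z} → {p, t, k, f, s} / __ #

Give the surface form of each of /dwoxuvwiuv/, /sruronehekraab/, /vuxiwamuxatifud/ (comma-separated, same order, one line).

dwoxuvwiuf, sruronehekraap, vuxiwamuxatifut

/dwoxuvwiuv/: /v/ is a voiced obstruent in word-final position, so it devoices to [f]. → [dwoxuvwiuf].
/sruronehekraab/: /b/ is a voiced obstruent in word-final position, so it devoices to [p]. → [sruronehekraap].
/vuxiwamuxatifud/: /d/ is a voiced obstruent in word-final position, so it devoices to [t]. → [vuxiwamuxatifut].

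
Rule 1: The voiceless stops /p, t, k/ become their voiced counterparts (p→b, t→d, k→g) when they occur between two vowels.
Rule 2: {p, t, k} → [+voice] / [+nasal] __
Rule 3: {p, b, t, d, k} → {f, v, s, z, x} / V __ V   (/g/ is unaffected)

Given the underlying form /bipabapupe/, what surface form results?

Rule 1 (intervocalic voicing): /p/ is a voiceless stop between vowels /i/ and /a/, so it voices to [b]. /p/ is a voiceless stop between vowels /a/ and /u/, so it voices to [b]. /p/ is a voiceless stop between vowels /u/ and /e/, so it voices to [b]. /bipabapupe/ → bibababube.
Rule 2 (post-nasal voicing): no segment meets the environment; /bibababube/ is unchanged.
Rule 3 (intervocalic spirantization): /b/ is a stop between vowels /i/ and /a/, so it spirantizes to the fricative [v]. /b/ is a stop between vowels /a/ and /a/, so it spirantizes to the fricative [v]. /b/ is a stop between vowels /a/ and /u/, so it spirantizes to the fricative [v]. /b/ is a stop between vowels /u/ and /e/, so it spirantizes to the fricative [v]. /bibababube/ → bivavavuve.

bivavavuve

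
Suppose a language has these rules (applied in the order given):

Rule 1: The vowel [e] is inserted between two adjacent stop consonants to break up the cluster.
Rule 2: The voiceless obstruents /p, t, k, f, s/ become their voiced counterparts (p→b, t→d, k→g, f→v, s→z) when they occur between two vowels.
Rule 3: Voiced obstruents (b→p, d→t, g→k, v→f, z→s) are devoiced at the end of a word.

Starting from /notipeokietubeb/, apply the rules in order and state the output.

Rule 1 (stop-cluster e-epenthesis): no segment meets the environment; /notipeokietubeb/ is unchanged.
Rule 2 (intervocalic voicing): /t/ is a voiceless obstruent between vowels /o/ and /i/, so it voices to [d]. /p/ is a voiceless obstruent between vowels /i/ and /e/, so it voices to [b]. /k/ is a voiceless obstruent between vowels /o/ and /i/, so it voices to [g]. /t/ is a voiceless obstruent between vowels /e/ and /u/, so it voices to [d]. /notipeokietubeb/ → nodibeogiedubeb.
Rule 3 (final devoicing): /b/ is a voiced obstruent in word-final position, so it devoices to [p]. /nodibeogiedubeb/ → nodibeogiedubep.

nodibeogiedubep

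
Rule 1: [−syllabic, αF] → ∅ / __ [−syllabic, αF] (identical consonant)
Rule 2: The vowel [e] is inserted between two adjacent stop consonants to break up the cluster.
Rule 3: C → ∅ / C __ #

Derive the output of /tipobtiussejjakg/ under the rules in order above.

tipobetiusejakeg

Rule 1 (degemination): /ss/ is a geminate; the first /s/ deletes. /jj/ is a geminate; the first /j/ deletes. /tipobtiussejjakg/ → tipobtiusejakg.
Rule 2 (stop-cluster e-epenthesis): /b/ and /t/ form a stop–stop cluster, so [e] is inserted between them. /k/ and /g/ form a stop–stop cluster, so [e] is inserted between them. /tipobtiusejakg/ → tipobetiusejakeg.
Rule 3 (final cluster simplification): no segment meets the environment; /tipobetiusejakeg/ is unchanged.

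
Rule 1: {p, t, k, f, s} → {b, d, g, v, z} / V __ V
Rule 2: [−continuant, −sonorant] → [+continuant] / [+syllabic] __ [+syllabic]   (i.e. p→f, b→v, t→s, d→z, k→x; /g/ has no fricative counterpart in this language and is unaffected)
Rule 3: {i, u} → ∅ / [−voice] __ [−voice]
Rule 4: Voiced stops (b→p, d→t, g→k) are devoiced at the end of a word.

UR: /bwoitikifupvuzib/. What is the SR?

Rule 1 (intervocalic voicing): /t/ is a voiceless obstruent between vowels /i/ and /i/, so it voices to [d]. /k/ is a voiceless obstruent between vowels /i/ and /i/, so it voices to [g]. /f/ is a voiceless obstruent between vowels /i/ and /u/, so it voices to [v]. /bwoitikifupvuzib/ → bwoidigivupvuzib.
Rule 2 (intervocalic spirantization): /d/ is a stop between vowels /i/ and /i/, so it spirantizes to the fricative [z]. /bwoidigivupvuzib/ → bwoizigivupvuzib.
Rule 3 (high vowel syncope): no segment meets the environment; /bwoizigivupvuzib/ is unchanged.
Rule 4 (final devoicing): /b/ is a voiced stop in word-final position, so it devoices to [p]. /bwoizigivupvuzib/ → bwoizigivupvuzip.

bwoizigivupvuzip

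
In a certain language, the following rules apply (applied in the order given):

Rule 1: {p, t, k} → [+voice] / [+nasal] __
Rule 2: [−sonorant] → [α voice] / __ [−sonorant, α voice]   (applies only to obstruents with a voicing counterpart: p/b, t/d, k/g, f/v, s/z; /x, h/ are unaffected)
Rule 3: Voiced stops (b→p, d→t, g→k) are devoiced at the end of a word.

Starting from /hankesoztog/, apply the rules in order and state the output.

Rule 1 (post-nasal voicing): /k/ is a voiceless stop immediately after the nasal /n/, so it voices to [g]. /hankesoztog/ → hangesoztog.
Rule 2 (regressive voicing assimilation): /z/ precedes the voiceless obstruent /t/, so it devoices to [s] by assimilation. /hangesoztog/ → hangesostog.
Rule 3 (final devoicing): /g/ is a voiced stop in word-final position, so it devoices to [k]. /hangesostog/ → hangesostok.

hangesostok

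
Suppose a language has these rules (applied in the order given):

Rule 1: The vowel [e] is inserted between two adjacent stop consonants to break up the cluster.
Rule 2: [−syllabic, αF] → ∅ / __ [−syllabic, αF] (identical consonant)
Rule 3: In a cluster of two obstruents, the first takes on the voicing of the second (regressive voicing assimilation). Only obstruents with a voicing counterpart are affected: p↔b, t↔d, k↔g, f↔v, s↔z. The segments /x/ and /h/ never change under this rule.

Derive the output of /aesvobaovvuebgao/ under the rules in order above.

aezvobaovuebegao

Rule 1 (stop-cluster e-epenthesis): /b/ and /g/ form a stop–stop cluster, so [e] is inserted between them. /aesvobaovvuebgao/ → aesvobaovvuebegao.
Rule 2 (degemination): /vv/ is a geminate; the first /v/ deletes. /aesvobaovvuebegao/ → aesvobaovuebegao.
Rule 3 (regressive voicing assimilation): /s/ precedes the voiced obstruent /v/, so it voices to [z] by assimilation. /aesvobaovuebegao/ → aezvobaovuebegao.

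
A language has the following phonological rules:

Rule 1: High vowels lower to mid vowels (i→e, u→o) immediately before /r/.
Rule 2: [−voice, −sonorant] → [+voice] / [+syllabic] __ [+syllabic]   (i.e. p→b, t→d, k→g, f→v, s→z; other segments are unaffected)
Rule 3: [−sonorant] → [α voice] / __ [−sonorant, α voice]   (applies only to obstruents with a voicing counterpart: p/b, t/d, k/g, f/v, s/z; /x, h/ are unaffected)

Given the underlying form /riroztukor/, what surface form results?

rerostugor

Rule 1 (pre-rhotic lowering): /i/ is a high vowel immediately before /r/, so it lowers to [e]. /riroztukor/ → reroztukor.
Rule 2 (intervocalic voicing): /k/ is a voiceless obstruent between vowels /u/ and /o/, so it voices to [g]. /reroztukor/ → reroztugor.
Rule 3 (regressive voicing assimilation): /z/ precedes the voiceless obstruent /t/, so it devoices to [s] by assimilation. /reroztugor/ → rerostugor.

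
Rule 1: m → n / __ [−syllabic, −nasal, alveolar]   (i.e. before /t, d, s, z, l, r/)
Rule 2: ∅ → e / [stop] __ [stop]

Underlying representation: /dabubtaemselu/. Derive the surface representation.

dabubetaenselu

Rule 1 (nasal place assimilation): /m/ precedes the alveolar consonant /s/, so it assimilates in place to [n]. /dabubtaemselu/ → dabubtaenselu.
Rule 2 (stop-cluster e-epenthesis): /b/ and /t/ form a stop–stop cluster, so [e] is inserted between them. /dabubtaenselu/ → dabubetaenselu.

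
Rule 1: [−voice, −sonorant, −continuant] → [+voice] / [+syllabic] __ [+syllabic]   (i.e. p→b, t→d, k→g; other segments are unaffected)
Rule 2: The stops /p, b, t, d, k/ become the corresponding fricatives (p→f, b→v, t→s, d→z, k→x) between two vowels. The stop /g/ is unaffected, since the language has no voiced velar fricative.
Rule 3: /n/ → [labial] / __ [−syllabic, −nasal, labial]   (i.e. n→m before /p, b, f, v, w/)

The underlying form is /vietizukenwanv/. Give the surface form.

viezizugemwamv

Rule 1 (intervocalic voicing): /t/ is a voiceless stop between vowels /e/ and /i/, so it voices to [d]. /k/ is a voiceless stop between vowels /u/ and /e/, so it voices to [g]. /vietizukenwanv/ → viedizugenwanv.
Rule 2 (intervocalic spirantization): /d/ is a stop between vowels /e/ and /i/, so it spirantizes to the fricative [z]. /viedizugenwanv/ → viezizugenwanv.
Rule 3 (nasal place assimilation): /n/ precedes the labial consonant /w/, so it assimilates in place to [m]. /n/ precedes the labial consonant /v/, so it assimilates in place to [m]. /viezizugenwanv/ → viezizugemwamv.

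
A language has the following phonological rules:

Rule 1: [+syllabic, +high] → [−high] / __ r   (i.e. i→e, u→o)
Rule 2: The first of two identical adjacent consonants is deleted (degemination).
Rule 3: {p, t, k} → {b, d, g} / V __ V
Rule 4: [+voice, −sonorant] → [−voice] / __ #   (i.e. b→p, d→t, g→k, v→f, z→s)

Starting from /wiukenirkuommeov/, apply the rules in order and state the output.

Rule 1 (pre-rhotic lowering): /i/ is a high vowel immediately before /r/, so it lowers to [e]. /wiukenirkuommeov/ → wiukenerkuommeov.
Rule 2 (degemination): /mm/ is a geminate; the first /m/ deletes. /wiukenerkuommeov/ → wiukenerkuomeov.
Rule 3 (intervocalic voicing): /k/ is a voiceless stop between vowels /u/ and /e/, so it voices to [g]. /wiukenerkuomeov/ → wiugenerkuomeov.
Rule 4 (final devoicing): /v/ is a voiced obstruent in word-final position, so it devoices to [f]. /wiugenerkuomeov/ → wiugenerkuomeof.

wiugenerkuomeof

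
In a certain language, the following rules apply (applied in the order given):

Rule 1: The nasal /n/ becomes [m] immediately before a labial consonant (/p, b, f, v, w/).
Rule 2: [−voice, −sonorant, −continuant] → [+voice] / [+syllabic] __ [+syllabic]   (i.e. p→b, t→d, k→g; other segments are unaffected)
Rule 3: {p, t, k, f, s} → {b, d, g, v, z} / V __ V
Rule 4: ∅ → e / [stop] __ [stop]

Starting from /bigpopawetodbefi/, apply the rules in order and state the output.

Rule 1 (nasal place assimilation): no segment meets the environment; /bigpopawetodbefi/ is unchanged.
Rule 2 (intervocalic voicing): /p/ is a voiceless stop between vowels /o/ and /a/, so it voices to [b]. /t/ is a voiceless stop between vowels /e/ and /o/, so it voices to [d]. /bigpopawetodbefi/ → bigpobawedodbefi.
Rule 3 (intervocalic voicing): /f/ is a voiceless obstruent between vowels /e/ and /i/, so it voices to [v]. /bigpobawedodbefi/ → bigpobawedodbevi.
Rule 4 (stop-cluster e-epenthesis): /g/ and /p/ form a stop–stop cluster, so [e] is inserted between them. /d/ and /b/ form a stop–stop cluster, so [e] is inserted between them. /bigpobawedodbevi/ → bigepobawedodebevi.

bigepobawedodebevi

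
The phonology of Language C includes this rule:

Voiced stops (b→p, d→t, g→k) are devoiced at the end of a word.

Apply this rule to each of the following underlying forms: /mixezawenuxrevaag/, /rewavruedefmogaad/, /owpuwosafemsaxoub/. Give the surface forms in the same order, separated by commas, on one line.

/mixezawenuxrevaag/: /g/ is a voiced stop in word-final position, so it devoices to [k]. → [mixezawenuxrevaak].
/rewavruedefmogaad/: /d/ is a voiced stop in word-final position, so it devoices to [t]. → [rewavruedefmogaat].
/owpuwosafemsaxoub/: /b/ is a voiced stop in word-final position, so it devoices to [p]. → [owpuwosafemsaxoup].

mixezawenuxrevaak, rewavruedefmogaat, owpuwosafemsaxoup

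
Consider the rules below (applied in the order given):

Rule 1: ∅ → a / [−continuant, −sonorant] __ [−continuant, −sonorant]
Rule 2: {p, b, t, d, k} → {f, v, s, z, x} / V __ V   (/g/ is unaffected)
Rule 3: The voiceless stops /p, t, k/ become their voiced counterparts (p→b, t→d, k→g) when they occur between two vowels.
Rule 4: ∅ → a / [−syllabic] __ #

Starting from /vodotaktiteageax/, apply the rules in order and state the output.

Rule 1 (stop-cluster a-epenthesis): /k/ and /t/ form a stop–stop cluster, so [a] is inserted between them. /vodotaktiteageax/ → vodotakatiteageax.
Rule 2 (intervocalic spirantization): /d/ is a stop between vowels /o/ and /o/, so it spirantizes to the fricative [z]. /t/ is a stop between vowels /o/ and /a/, so it spirantizes to the fricative [s]. /k/ is a stop between vowels /a/ and /a/, so it spirantizes to the fricative [x]. /t/ is a stop between vowels /a/ and /i/, so it spirantizes to the fricative [s]. /t/ is a stop between vowels /i/ and /e/, so it spirantizes to the fricative [s]. /vodotakatiteageax/ → vozosaxasiseageax.
Rule 3 (intervocalic voicing): no segment meets the environment; /vozosaxasiseageax/ is unchanged.
Rule 4 (final a-epenthesis): the form ends in the consonant /x/, so [a] is inserted word-finally. /vozosaxasiseageax/ → vozosaxasiseageaxa.

vozosaxasiseageaxa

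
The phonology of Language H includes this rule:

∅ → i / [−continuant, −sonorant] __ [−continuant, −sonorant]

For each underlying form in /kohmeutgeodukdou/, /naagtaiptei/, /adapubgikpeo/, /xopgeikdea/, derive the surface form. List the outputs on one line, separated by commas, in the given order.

kohmeutigeodukidou, naagitaipitei, adapubigikipeo, xopigeikidea

/kohmeutgeodukdou/: /t/ and /g/ form a stop–stop cluster, so [i] is inserted between them. /k/ and /d/ form a stop–stop cluster, so [i] is inserted between them. → [kohmeutigeodukidou].
/naagtaiptei/: /g/ and /t/ form a stop–stop cluster, so [i] is inserted between them. /p/ and /t/ form a stop–stop cluster, so [i] is inserted between them. → [naagitaipitei].
/adapubgikpeo/: /b/ and /g/ form a stop–stop cluster, so [i] is inserted between them. /k/ and /p/ form a stop–stop cluster, so [i] is inserted between them. → [adapubigikipeo].
/xopgeikdea/: /p/ and /g/ form a stop–stop cluster, so [i] is inserted between them. /k/ and /d/ form a stop–stop cluster, so [i] is inserted between them. → [xopigeikidea].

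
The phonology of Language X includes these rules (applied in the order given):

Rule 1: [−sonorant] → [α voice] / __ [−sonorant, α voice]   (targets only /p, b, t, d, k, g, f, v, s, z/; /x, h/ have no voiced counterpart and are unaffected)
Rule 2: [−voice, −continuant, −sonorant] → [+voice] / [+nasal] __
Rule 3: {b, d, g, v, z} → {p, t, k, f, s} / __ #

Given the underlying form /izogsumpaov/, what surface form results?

Rule 1 (regressive voicing assimilation): /g/ precedes the voiceless obstruent /s/, so it devoices to [k] by assimilation. /izogsumpaov/ → izoksumpaov.
Rule 2 (post-nasal voicing): /p/ is a voiceless stop immediately after the nasal /m/, so it voices to [b]. /izoksumpaov/ → izoksumbaov.
Rule 3 (final devoicing): /v/ is a voiced obstruent in word-final position, so it devoices to [f]. /izoksumbaov/ → izoksumbaof.

izoksumbaof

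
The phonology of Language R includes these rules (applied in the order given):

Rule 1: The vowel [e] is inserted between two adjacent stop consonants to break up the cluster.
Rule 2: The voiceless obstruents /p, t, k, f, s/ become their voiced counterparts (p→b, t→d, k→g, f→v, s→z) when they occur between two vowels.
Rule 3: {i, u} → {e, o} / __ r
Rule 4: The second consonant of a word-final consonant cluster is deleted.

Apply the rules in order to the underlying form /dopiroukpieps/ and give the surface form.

doberougebiep

Rule 1 (stop-cluster e-epenthesis): /k/ and /p/ form a stop–stop cluster, so [e] is inserted between them. /dopiroukpieps/ → dopiroukepieps.
Rule 2 (intervocalic voicing): /p/ is a voiceless obstruent between vowels /o/ and /i/, so it voices to [b]. /k/ is a voiceless obstruent between vowels /u/ and /e/, so it voices to [g]. /p/ is a voiceless obstruent between vowels /e/ and /i/, so it voices to [b]. /dopiroukepieps/ → dobirougebieps.
Rule 3 (pre-rhotic lowering): /i/ is a high vowel immediately before /r/, so it lowers to [e]. /dobirougebieps/ → doberougebieps.
Rule 4 (final cluster simplification): /s/ is the second consonant of a word-final cluster /ps/, so it deletes. /doberougebieps/ → doberougebiep.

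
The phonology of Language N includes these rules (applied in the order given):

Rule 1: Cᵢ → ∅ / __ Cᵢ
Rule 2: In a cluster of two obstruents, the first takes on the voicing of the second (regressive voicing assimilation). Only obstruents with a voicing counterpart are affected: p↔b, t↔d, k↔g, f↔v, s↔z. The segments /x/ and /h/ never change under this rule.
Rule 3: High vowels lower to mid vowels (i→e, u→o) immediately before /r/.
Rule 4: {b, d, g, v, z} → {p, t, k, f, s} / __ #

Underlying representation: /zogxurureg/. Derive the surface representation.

zokxororek

Rule 1 (degemination): no segment meets the environment; /zogxurureg/ is unchanged.
Rule 2 (regressive voicing assimilation): /g/ precedes the voiceless obstruent /x/, so it devoices to [k] by assimilation. /zogxurureg/ → zokxurureg.
Rule 3 (pre-rhotic lowering): /u/ is a high vowel immediately before /r/, so it lowers to [o]. /u/ is a high vowel immediately before /r/, so it lowers to [o]. /zokxurureg/ → zokxororeg.
Rule 4 (final devoicing): /g/ is a voiced obstruent in word-final position, so it devoices to [k]. /zokxororeg/ → zokxororek.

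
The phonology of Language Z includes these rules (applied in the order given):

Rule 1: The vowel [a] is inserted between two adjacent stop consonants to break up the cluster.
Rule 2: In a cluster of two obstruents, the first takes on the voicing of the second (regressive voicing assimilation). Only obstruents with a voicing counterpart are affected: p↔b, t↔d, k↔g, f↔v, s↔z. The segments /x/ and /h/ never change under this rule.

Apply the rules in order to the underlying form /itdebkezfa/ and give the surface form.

itadebakesfa

Rule 1 (stop-cluster a-epenthesis): /t/ and /d/ form a stop–stop cluster, so [a] is inserted between them. /b/ and /k/ form a stop–stop cluster, so [a] is inserted between them. /itdebkezfa/ → itadebakezfa.
Rule 2 (regressive voicing assimilation): /z/ precedes the voiceless obstruent /f/, so it devoices to [s] by assimilation. /itadebakezfa/ → itadebakesfa.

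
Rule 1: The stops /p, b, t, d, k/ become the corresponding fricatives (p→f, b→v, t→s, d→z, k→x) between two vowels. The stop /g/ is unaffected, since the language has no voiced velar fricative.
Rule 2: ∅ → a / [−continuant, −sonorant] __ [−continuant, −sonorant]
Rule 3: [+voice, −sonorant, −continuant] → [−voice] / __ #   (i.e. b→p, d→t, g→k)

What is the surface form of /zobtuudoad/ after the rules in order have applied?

Rule 1 (intervocalic spirantization): /d/ is a stop between vowels /u/ and /o/, so it spirantizes to the fricative [z]. /zobtuudoad/ → zobtuuzoad.
Rule 2 (stop-cluster a-epenthesis): /b/ and /t/ form a stop–stop cluster, so [a] is inserted between them. /zobtuuzoad/ → zobatuuzoad.
Rule 3 (final devoicing): /d/ is a voiced stop in word-final position, so it devoices to [t]. /zobatuuzoad/ → zobatuuzoat.

zobatuuzoat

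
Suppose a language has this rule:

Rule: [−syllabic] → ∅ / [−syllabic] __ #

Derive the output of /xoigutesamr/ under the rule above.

/r/ is the second consonant of a word-final cluster /mr/, so it deletes.
The other instances of /x/, /g/, /t/, /s/, /m/ do not occur in the required environment and remain unchanged.
Surface form: [xoigutesam].

xoigutesam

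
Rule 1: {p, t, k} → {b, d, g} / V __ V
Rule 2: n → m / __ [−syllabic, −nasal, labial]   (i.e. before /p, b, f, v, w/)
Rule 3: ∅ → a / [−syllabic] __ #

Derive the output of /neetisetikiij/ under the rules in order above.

Rule 1 (intervocalic voicing): /t/ is a voiceless stop between vowels /e/ and /i/, so it voices to [d]. /t/ is a voiceless stop between vowels /e/ and /i/, so it voices to [d]. /k/ is a voiceless stop between vowels /i/ and /i/, so it voices to [g]. /neetisetikiij/ → needisedigiij.
Rule 2 (nasal place assimilation): no segment meets the environment; /needisedigiij/ is unchanged.
Rule 3 (final a-epenthesis): the form ends in the consonant /j/, so [a] is inserted word-finally. /needisedigiij/ → needisedigiija.

needisedigiija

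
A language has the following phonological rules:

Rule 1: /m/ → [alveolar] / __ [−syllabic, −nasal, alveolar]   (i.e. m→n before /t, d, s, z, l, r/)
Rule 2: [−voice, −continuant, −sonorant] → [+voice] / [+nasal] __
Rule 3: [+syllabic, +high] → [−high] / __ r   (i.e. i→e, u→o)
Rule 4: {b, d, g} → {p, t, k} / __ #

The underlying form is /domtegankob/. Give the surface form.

dondegangop

Rule 1 (nasal place assimilation): /m/ precedes the alveolar consonant /t/, so it assimilates in place to [n]. /domtegankob/ → dontegankob.
Rule 2 (post-nasal voicing): /t/ is a voiceless stop immediately after the nasal /n/, so it voices to [d]. /k/ is a voiceless stop immediately after the nasal /n/, so it voices to [g]. /dontegankob/ → dondegangob.
Rule 3 (pre-rhotic lowering): no segment meets the environment; /dondegangob/ is unchanged.
Rule 4 (final devoicing): /b/ is a voiced stop in word-final position, so it devoices to [p]. /dondegangob/ → dondegangop.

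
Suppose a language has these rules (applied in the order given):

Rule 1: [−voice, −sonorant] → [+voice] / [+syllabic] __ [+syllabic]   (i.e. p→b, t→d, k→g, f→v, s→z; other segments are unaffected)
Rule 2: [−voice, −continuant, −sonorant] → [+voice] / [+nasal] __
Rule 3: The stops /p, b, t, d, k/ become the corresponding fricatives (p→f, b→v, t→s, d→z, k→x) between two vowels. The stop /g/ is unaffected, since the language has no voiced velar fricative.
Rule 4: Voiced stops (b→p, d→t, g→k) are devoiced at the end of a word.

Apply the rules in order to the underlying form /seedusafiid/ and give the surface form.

Rule 1 (intervocalic voicing): /s/ is a voiceless obstruent between vowels /u/ and /a/, so it voices to [z]. /f/ is a voiceless obstruent between vowels /a/ and /i/, so it voices to [v]. /seedusafiid/ → seeduzaviid.
Rule 2 (post-nasal voicing): no segment meets the environment; /seeduzaviid/ is unchanged.
Rule 3 (intervocalic spirantization): /d/ is a stop between vowels /e/ and /u/, so it spirantizes to the fricative [z]. /seeduzaviid/ → seezuzaviid.
Rule 4 (final devoicing): /d/ is a voiced stop in word-final position, so it devoices to [t]. /seezuzaviid/ → seezuzaviit.

seezuzaviit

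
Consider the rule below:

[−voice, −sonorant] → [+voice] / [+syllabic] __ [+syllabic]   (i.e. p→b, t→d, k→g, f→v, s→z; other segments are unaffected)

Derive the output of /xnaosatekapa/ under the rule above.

/s/ is a voiceless obstruent between vowels /o/ and /a/, so it voices to [z].
/t/ is a voiceless obstruent between vowels /a/ and /e/, so it voices to [d].
/k/ is a voiceless obstruent between vowels /e/ and /a/, so it voices to [g].
/p/ is a voiceless obstruent between vowels /a/ and /a/, so it voices to [b].
Surface form: [xnaozadegaba].

xnaozadegaba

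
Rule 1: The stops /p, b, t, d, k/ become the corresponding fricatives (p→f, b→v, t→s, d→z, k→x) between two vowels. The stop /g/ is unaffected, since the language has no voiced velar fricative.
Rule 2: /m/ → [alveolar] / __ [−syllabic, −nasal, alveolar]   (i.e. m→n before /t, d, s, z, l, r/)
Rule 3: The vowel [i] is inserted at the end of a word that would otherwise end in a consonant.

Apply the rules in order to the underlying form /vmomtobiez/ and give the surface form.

Rule 1 (intervocalic spirantization): /b/ is a stop between vowels /o/ and /i/, so it spirantizes to the fricative [v]. /vmomtobiez/ → vmomtoviez.
Rule 2 (nasal place assimilation): /m/ precedes the alveolar consonant /t/, so it assimilates in place to [n]. /vmomtoviez/ → vmontoviez.
Rule 3 (final i-epenthesis): the form ends in the consonant /z/, so [i] is inserted word-finally. /vmontoviez/ → vmontoviezi.

vmontoviezi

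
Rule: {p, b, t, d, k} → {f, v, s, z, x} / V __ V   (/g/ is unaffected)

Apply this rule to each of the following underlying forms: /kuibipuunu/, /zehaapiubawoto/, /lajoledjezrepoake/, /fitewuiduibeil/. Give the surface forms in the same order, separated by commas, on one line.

/kuibipuunu/: /b/ is a stop between vowels /i/ and /i/, so it spirantizes to the fricative [v]. /p/ is a stop between vowels /i/ and /u/, so it spirantizes to the fricative [f]. → [kuivifuunu].
/zehaapiubawoto/: /p/ is a stop between vowels /a/ and /i/, so it spirantizes to the fricative [f]. /b/ is a stop between vowels /u/ and /a/, so it spirantizes to the fricative [v]. /t/ is a stop between vowels /o/ and /o/, so it spirantizes to the fricative [s]. → [zehaafiuvawoso].
/lajoledjezrepoake/: /p/ is a stop between vowels /e/ and /o/, so it spirantizes to the fricative [f]. /k/ is a stop between vowels /a/ and /e/, so it spirantizes to the fricative [x]. → [lajoledjezrefoaxe].
/fitewuiduibeil/: /t/ is a stop between vowels /i/ and /e/, so it spirantizes to the fricative [s]. /d/ is a stop between vowels /i/ and /u/, so it spirantizes to the fricative [z]. /b/ is a stop between vowels /i/ and /e/, so it spirantizes to the fricative [v]. → [fisewuizuiveil].

kuivifuunu, zehaafiuvawoso, lajoledjezrefoaxe, fisewuizuiveil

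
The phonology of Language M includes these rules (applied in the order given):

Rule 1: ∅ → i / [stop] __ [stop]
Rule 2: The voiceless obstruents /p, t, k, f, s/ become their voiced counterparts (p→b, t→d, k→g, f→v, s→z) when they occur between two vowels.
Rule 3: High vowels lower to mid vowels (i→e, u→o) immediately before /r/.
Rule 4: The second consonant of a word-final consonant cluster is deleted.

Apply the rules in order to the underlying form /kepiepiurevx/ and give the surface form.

kebiebiorev

Rule 1 (stop-cluster i-epenthesis): no segment meets the environment; /kepiepiurevx/ is unchanged.
Rule 2 (intervocalic voicing): /p/ is a voiceless obstruent between vowels /e/ and /i/, so it voices to [b]. /p/ is a voiceless obstruent between vowels /e/ and /i/, so it voices to [b]. /kepiepiurevx/ → kebiebiurevx.
Rule 3 (pre-rhotic lowering): /u/ is a high vowel immediately before /r/, so it lowers to [o]. /kebiebiurevx/ → kebiebiorevx.
Rule 4 (final cluster simplification): /x/ is the second consonant of a word-final cluster /vx/, so it deletes. /kebiebiorevx/ → kebiebiorev.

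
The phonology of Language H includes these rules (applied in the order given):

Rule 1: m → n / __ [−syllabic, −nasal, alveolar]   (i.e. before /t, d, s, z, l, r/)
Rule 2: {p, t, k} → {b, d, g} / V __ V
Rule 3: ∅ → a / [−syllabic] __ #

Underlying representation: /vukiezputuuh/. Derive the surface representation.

vugiezpuduuha

Rule 1 (nasal place assimilation): no segment meets the environment; /vukiezputuuh/ is unchanged.
Rule 2 (intervocalic voicing): /k/ is a voiceless stop between vowels /u/ and /i/, so it voices to [g]. /t/ is a voiceless stop between vowels /u/ and /u/, so it voices to [d]. /vukiezputuuh/ → vugiezpuduuh.
Rule 3 (final a-epenthesis): the form ends in the consonant /h/, so [a] is inserted word-finally. /vugiezpuduuh/ → vugiezpuduuha.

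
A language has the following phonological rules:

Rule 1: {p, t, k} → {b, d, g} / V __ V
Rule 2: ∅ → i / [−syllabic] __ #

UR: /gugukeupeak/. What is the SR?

gugugeubeaki

Rule 1 (intervocalic voicing): /k/ is a voiceless stop between vowels /u/ and /e/, so it voices to [g]. /p/ is a voiceless stop between vowels /u/ and /e/, so it voices to [b]. /gugukeupeak/ → gugugeubeak.
Rule 2 (final i-epenthesis): the form ends in the consonant /k/, so [i] is inserted word-finally. /gugugeubeak/ → gugugeubeaki.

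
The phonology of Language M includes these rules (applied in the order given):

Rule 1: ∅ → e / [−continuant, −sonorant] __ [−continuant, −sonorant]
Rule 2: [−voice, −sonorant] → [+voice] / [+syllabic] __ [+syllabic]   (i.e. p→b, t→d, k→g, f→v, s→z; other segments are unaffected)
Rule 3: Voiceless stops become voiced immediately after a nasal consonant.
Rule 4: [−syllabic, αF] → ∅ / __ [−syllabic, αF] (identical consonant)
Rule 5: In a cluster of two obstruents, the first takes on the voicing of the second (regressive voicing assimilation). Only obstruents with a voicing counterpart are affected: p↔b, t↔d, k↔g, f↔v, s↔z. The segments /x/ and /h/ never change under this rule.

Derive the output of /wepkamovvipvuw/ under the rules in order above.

webegamovibvuw

Rule 1 (stop-cluster e-epenthesis): /p/ and /k/ form a stop–stop cluster, so [e] is inserted between them. /wepkamovvipvuw/ → wepekamovvipvuw.
Rule 2 (intervocalic voicing): /p/ is a voiceless obstruent between vowels /e/ and /e/, so it voices to [b]. /k/ is a voiceless obstruent between vowels /e/ and /a/, so it voices to [g]. /wepekamovvipvuw/ → webegamovvipvuw.
Rule 3 (post-nasal voicing): no segment meets the environment; /webegamovvipvuw/ is unchanged.
Rule 4 (degemination): /vv/ is a geminate; the first /v/ deletes. /webegamovvipvuw/ → webegamovipvuw.
Rule 5 (regressive voicing assimilation): /p/ precedes the voiced obstruent /v/, so it voices to [b] by assimilation. /webegamovipvuw/ → webegamovibvuw.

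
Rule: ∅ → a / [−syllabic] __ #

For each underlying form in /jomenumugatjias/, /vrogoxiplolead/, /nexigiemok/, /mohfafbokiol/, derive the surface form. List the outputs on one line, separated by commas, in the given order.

/jomenumugatjias/: the form ends in the consonant /s/, so [a] is inserted word-finally. → [jomenumugatjiasa].
/vrogoxiplolead/: the form ends in the consonant /d/, so [a] is inserted word-finally. → [vrogoxiploleada].
/nexigiemok/: the form ends in the consonant /k/, so [a] is inserted word-finally. → [nexigiemoka].
/mohfafbokiol/: the form ends in the consonant /l/, so [a] is inserted word-finally. → [mohfafbokiola].

jomenumugatjiasa, vrogoxiploleada, nexigiemoka, mohfafbokiola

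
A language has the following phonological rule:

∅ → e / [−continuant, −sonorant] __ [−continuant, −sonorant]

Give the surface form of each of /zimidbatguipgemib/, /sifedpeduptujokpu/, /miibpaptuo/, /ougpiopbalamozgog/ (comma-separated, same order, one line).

zimidebateguipegemib, sifedepedupetujokepu, miibepapetuo, ougepiopebalamozgog

/zimidbatguipgemib/: /d/ and /b/ form a stop–stop cluster, so [e] is inserted between them. /t/ and /g/ form a stop–stop cluster, so [e] is inserted between them. /p/ and /g/ form a stop–stop cluster, so [e] is inserted between them. → [zimidebateguipegemib].
/sifedpeduptujokpu/: /d/ and /p/ form a stop–stop cluster, so [e] is inserted between them. /p/ and /t/ form a stop–stop cluster, so [e] is inserted between them. /k/ and /p/ form a stop–stop cluster, so [e] is inserted between them. → [sifedepedupetujokepu].
/miibpaptuo/: /b/ and /p/ form a stop–stop cluster, so [e] is inserted between them. /p/ and /t/ form a stop–stop cluster, so [e] is inserted between them. → [miibepapetuo].
/ougpiopbalamozgog/: /g/ and /p/ form a stop–stop cluster, so [e] is inserted between them. /p/ and /b/ form a stop–stop cluster, so [e] is inserted between them. → [ougepiopebalamozgog].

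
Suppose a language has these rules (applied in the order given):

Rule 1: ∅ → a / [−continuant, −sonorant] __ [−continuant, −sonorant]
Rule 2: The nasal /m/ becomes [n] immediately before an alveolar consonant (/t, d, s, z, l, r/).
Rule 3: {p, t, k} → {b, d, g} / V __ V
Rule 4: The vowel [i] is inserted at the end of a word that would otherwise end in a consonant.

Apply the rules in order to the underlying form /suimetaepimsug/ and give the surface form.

suimedaebinsugi

Rule 1 (stop-cluster a-epenthesis): no segment meets the environment; /suimetaepimsug/ is unchanged.
Rule 2 (nasal place assimilation): /m/ precedes the alveolar consonant /s/, so it assimilates in place to [n]. /suimetaepimsug/ → suimetaepinsug.
Rule 3 (intervocalic voicing): /t/ is a voiceless stop between vowels /e/ and /a/, so it voices to [d]. /p/ is a voiceless stop between vowels /e/ and /i/, so it voices to [b]. /suimetaepinsug/ → suimedaebinsug.
Rule 4 (final i-epenthesis): the form ends in the consonant /g/, so [i] is inserted word-finally. /suimedaebinsug/ → suimedaebinsugi.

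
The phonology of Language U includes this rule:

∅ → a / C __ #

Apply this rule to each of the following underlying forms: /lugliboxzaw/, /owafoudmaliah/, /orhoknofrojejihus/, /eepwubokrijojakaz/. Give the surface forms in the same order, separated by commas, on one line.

lugliboxzawa, owafoudmaliaha, orhoknofrojejihusa, eepwubokrijojakaza

/lugliboxzaw/: the form ends in the consonant /w/, so [a] is inserted word-finally. → [lugliboxzawa].
/owafoudmaliah/: the form ends in the consonant /h/, so [a] is inserted word-finally. → [owafoudmaliaha].
/orhoknofrojejihus/: the form ends in the consonant /s/, so [a] is inserted word-finally. → [orhoknofrojejihusa].
/eepwubokrijojakaz/: the form ends in the consonant /z/, so [a] is inserted word-finally. → [eepwubokrijojakaza].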